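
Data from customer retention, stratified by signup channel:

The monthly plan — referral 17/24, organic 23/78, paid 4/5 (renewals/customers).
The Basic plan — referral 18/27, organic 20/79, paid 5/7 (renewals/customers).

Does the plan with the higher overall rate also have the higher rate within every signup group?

Referral: the monthly plan 17/24 = 70.8%, the Basic plan 18/27 = 66.7% → the monthly plan
Organic: the monthly plan 23/78 = 29.5%, the Basic plan 20/79 = 25.3% → the monthly plan
Paid: the monthly plan 4/5 = 80.0%, the Basic plan 5/7 = 71.4% → the monthly plan
Overall: the monthly plan 44/107 = 41.1%, the Basic plan 43/113 = 38.1% → the monthly plan
The monthly plan wins overall and in every signup group — no reversal.

Yes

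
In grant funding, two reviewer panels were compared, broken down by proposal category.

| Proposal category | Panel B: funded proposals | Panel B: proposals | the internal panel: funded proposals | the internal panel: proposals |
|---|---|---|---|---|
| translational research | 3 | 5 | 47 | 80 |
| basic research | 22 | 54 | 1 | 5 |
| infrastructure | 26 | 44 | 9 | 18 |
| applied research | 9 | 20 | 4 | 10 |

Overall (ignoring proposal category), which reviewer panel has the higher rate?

Translational research: Panel B 3/5 = 60.0%, the internal panel 47/80 = 58.8% → Panel B
Basic research: Panel B 22/54 = 40.7%, the internal panel 1/5 = 20.0% → Panel B
Infrastructure: Panel B 26/44 = 59.1%, the internal panel 9/18 = 50.0% → Panel B
Applied research: Panel B 9/20 = 45.0%, the internal panel 4/10 = 40.0% → Panel B
Overall: Panel B 60/123 = 48.8%, the internal panel 61/113 = 54.0% → the internal panel
(Panel B wins every proposal group but the internal panel wins overall — Panel B's proposals skew toward the low-rate basic research group.)

the internal panel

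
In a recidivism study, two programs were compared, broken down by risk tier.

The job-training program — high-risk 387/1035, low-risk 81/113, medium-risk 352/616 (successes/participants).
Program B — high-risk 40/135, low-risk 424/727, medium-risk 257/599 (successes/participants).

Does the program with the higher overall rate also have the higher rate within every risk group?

No

High-risk: the job-training program 387/1035 = 37.4%, Program B 40/135 = 29.6% → the job-training program
Low-risk: the job-training program 81/113 = 71.7%, Program B 424/727 = 58.3% → the job-training program
Medium-risk: the job-training program 352/616 = 57.1%, Program B 257/599 = 42.9% → the job-training program
Overall: the job-training program 820/1764 = 46.5%, Program B 721/1461 = 49.3% → Program B
The job-training program wins each risk group but Program B wins overall — the comparison reverses. The job-training program's participants skew toward high-risk, which has a lower base rate.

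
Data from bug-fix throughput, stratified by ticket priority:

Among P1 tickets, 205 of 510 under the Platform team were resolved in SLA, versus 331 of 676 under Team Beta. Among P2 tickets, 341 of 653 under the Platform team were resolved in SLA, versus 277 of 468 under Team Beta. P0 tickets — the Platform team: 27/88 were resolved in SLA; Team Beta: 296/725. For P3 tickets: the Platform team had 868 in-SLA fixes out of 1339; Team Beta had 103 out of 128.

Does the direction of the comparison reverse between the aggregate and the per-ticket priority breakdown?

P1: the Platform team 205/510 = 40.2%, Team Beta 331/676 = 49.0% → Team Beta
P2: the Platform team 341/653 = 52.2%, Team Beta 277/468 = 59.2% → Team Beta
P0: the Platform team 27/88 = 30.7%, Team Beta 296/725 = 40.8% → Team Beta
P3: the Platform team 868/1339 = 64.8%, Team Beta 103/128 = 80.5% → Team Beta
Overall: the Platform team 1441/2590 = 55.6%, Team Beta 1007/1997 = 50.4% → the Platform team
Team Beta wins each ticket group but the Platform team wins overall — the comparison reverses. Team Beta's tickets skew toward P0, which has a lower base rate.

Yes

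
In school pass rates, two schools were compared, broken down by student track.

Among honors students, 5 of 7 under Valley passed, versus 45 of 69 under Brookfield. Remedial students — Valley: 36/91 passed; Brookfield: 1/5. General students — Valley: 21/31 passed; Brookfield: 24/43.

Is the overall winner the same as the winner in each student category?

Honors: Valley 5/7 = 71.4%, Brookfield 45/69 = 65.2% → Valley
Remedial: Valley 36/91 = 39.6%, Brookfield 1/5 = 20.0% → Valley
General: Valley 21/31 = 67.7%, Brookfield 24/43 = 55.8% → Valley
Overall: Valley 62/129 = 48.1%, Brookfield 70/117 = 59.8% → Brookfield
Valley wins each student group but Brookfield wins overall — the comparison reverses. Valley's students skew toward remedial, which has a lower base rate.

No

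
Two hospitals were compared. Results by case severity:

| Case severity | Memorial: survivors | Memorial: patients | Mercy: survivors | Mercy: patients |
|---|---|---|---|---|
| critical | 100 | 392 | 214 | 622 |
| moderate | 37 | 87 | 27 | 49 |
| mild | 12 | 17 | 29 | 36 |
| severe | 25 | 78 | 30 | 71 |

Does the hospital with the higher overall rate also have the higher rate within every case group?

Critical: Memorial 100/392 = 25.5%, Mercy 214/622 = 34.4% → Mercy
Moderate: Memorial 37/87 = 42.5%, Mercy 27/49 = 55.1% → Mercy
Mild: Memorial 12/17 = 70.6%, Mercy 29/36 = 80.6% → Mercy
Severe: Memorial 25/78 = 32.1%, Mercy 30/71 = 42.3% → Mercy
Overall: Memorial 174/574 = 30.3%, Mercy 300/778 = 38.6% → Mercy
Mercy wins overall and in every case group — no reversal.

Yes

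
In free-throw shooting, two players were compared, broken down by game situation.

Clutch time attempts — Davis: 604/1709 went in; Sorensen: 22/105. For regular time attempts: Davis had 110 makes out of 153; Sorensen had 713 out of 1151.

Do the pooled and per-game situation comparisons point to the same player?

Clutch time: Davis 604/1709 = 35.3%, Sorensen 22/105 = 21.0% → Davis
Regular time: Davis 110/153 = 71.9%, Sorensen 713/1151 = 61.9% → Davis
Overall: Davis 714/1862 = 38.3%, Sorensen 735/1256 = 58.5% → Sorensen
Davis wins each game group but Sorensen wins overall — the comparison reverses. Davis's attempts skew toward clutch time, which has a lower base rate.

No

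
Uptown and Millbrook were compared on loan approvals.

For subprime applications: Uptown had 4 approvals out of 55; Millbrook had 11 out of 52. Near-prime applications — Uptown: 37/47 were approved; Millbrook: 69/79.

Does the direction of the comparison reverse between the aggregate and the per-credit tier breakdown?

No

Subprime: Uptown 4/55 = 7.3%, Millbrook 11/52 = 21.2% → Millbrook
Near-prime: Uptown 37/47 = 78.7%, Millbrook 69/79 = 87.3% → Millbrook
Overall: Uptown 41/102 = 40.2%, Millbrook 80/131 = 61.1% → Millbrook
Millbrook wins overall and in every credit group — no reversal.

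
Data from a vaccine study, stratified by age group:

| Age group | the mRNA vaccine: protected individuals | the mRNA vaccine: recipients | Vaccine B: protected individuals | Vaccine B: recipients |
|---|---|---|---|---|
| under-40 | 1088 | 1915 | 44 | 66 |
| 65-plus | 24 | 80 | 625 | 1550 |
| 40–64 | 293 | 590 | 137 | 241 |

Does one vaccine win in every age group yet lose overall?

Under-40: the mRNA vaccine 1088/1915 = 56.8%, Vaccine B 44/66 = 66.7% → Vaccine B
65-plus: the mRNA vaccine 24/80 = 30.0%, Vaccine B 625/1550 = 40.3% → Vaccine B
40–64: the mRNA vaccine 293/590 = 49.7%, Vaccine B 137/241 = 56.8% → Vaccine B
Overall: the mRNA vaccine 1405/2585 = 54.4%, Vaccine B 806/1857 = 43.4% → the mRNA vaccine
Vaccine B wins each age group but the mRNA vaccine wins overall — the comparison reverses. Vaccine B's recipients skew toward 65-plus, which has a lower base rate.

Yes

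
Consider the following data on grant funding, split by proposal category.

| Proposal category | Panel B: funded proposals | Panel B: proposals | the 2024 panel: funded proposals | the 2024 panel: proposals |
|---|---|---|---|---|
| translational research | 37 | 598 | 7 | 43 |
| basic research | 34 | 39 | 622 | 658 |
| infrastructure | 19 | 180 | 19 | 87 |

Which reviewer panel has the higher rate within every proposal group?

the 2024 panel

Translational research: Panel B 37/598 = 6.2%, the 2024 panel 7/43 = 16.3% → the 2024 panel
Basic research: Panel B 34/39 = 87.2%, the 2024 panel 622/658 = 94.5% → the 2024 panel
Infrastructure: Panel B 19/180 = 10.6%, the 2024 panel 19/87 = 21.8% → the 2024 panel
The 2024 panel has the higher rate in all 3 groups.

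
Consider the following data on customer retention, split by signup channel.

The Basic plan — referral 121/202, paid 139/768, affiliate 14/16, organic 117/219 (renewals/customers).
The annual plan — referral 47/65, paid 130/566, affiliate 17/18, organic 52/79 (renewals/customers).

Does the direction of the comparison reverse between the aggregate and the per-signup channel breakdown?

Referral: the Basic plan 121/202 = 59.9%, the annual plan 47/65 = 72.3% → the annual plan
Paid: the Basic plan 139/768 = 18.1%, the annual plan 130/566 = 23.0% → the annual plan
Affiliate: the Basic plan 14/16 = 87.5%, the annual plan 17/18 = 94.4% → the annual plan
Organic: the Basic plan 117/219 = 53.4%, the annual plan 52/79 = 65.8% → the annual plan
Overall: the Basic plan 391/1205 = 32.4%, the annual plan 246/728 = 33.8% → the annual plan
The annual plan wins overall and in every signup group — no reversal.

No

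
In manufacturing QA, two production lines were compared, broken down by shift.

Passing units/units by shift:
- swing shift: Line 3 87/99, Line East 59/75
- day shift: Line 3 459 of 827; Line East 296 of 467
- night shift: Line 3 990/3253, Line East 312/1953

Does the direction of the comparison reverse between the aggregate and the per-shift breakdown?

Swing shift: Line 3 87/99 = 87.9%, Line East 59/75 = 78.7% → Line 3
Day shift: Line 3 459/827 = 55.5%, Line East 296/467 = 63.4% → Line East
Night shift: Line 3 990/3253 = 30.4%, Line East 312/1953 = 16.0% → Line 3
Overall: Line 3 1536/4179 = 36.8%, Line East 667/2495 = 26.7% → Line 3
Neither sweeps: Line 3 wins 2 of 3 groups, Line East wins 1. Line 3 wins overall but not every group — no Simpson reversal.

No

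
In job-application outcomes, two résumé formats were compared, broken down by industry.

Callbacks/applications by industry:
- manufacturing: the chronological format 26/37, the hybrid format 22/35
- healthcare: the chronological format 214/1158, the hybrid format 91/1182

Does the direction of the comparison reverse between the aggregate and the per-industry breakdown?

Manufacturing: the chronological format 26/37 = 70.3%, the hybrid format 22/35 = 62.9% → the chronological format
Healthcare: the chronological format 214/1158 = 18.5%, the hybrid format 91/1182 = 7.7% → the chronological format
Overall: the chronological format 240/1195 = 20.1%, the hybrid format 113/1217 = 9.3% → the chronological format
The chronological format wins overall and in every industry group — no reversal.

No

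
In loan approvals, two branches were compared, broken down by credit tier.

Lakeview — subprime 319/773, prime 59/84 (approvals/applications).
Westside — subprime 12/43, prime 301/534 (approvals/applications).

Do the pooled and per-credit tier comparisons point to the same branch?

Subprime: Lakeview 319/773 = 41.3%, Westside 12/43 = 27.9% → Lakeview
Prime: Lakeview 59/84 = 70.2%, Westside 301/534 = 56.4% → Lakeview
Overall: Lakeview 378/857 = 44.1%, Westside 313/577 = 54.2% → Westside
Lakeview wins each credit group but Westside wins overall — the comparison reverses. Lakeview's applications skew toward subprime, which has a lower base rate.

No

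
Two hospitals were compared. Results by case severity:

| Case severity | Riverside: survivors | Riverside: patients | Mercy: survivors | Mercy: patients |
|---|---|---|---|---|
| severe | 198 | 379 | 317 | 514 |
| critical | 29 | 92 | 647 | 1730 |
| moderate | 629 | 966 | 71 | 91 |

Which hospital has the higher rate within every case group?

Mercy

Severe: Riverside 198/379 = 52.2%, Mercy 317/514 = 61.7% → Mercy
Critical: Riverside 29/92 = 31.5%, Mercy 647/1730 = 37.4% → Mercy
Moderate: Riverside 629/966 = 65.1%, Mercy 71/91 = 78.0% → Mercy
Mercy has the higher rate in all 3 groups.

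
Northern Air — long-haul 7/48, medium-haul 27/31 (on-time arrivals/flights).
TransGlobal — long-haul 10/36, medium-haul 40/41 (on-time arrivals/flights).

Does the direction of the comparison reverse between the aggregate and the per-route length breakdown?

Long-haul: Northern Air 7/48 = 14.6%, TransGlobal 10/36 = 27.8% → TransGlobal
Medium-haul: Northern Air 27/31 = 87.1%, TransGlobal 40/41 = 97.6% → TransGlobal
Overall: Northern Air 34/79 = 43.0%, TransGlobal 50/77 = 64.9% → TransGlobal
TransGlobal wins overall and in every route group — no reversal.

No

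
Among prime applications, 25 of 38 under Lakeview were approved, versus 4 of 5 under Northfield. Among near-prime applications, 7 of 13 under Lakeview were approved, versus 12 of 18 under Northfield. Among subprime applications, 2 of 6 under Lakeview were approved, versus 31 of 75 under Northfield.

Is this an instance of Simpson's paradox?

Prime: Lakeview 25/38 = 65.8%, Northfield 4/5 = 80.0% → Northfield
Near-prime: Lakeview 7/13 = 53.8%, Northfield 12/18 = 66.7% → Northfield
Subprime: Lakeview 2/6 = 33.3%, Northfield 31/75 = 41.3% → Northfield
Overall: Lakeview 34/57 = 59.6%, Northfield 47/98 = 48.0% → Lakeview
Northfield wins each credit group but Lakeview wins overall — the comparison reverses. Northfield's applications skew toward subprime, which has a lower base rate.

Yes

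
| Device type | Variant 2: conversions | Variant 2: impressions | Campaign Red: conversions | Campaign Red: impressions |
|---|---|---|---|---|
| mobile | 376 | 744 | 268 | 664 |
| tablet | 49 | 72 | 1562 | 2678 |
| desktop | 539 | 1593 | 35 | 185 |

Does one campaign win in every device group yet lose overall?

Mobile: Variant 2 376/744 = 50.5%, Campaign Red 268/664 = 40.4% → Variant 2
Tablet: Variant 2 49/72 = 68.1%, Campaign Red 1562/2678 = 58.3% → Variant 2
Desktop: Variant 2 539/1593 = 33.8%, Campaign Red 35/185 = 18.9% → Variant 2
Overall: Variant 2 964/2409 = 40.0%, Campaign Red 1865/3527 = 52.9% → Campaign Red
Variant 2 wins each device group but Campaign Red wins overall — the comparison reverses. Variant 2's impressions skew toward desktop, which has a lower base rate.

Yes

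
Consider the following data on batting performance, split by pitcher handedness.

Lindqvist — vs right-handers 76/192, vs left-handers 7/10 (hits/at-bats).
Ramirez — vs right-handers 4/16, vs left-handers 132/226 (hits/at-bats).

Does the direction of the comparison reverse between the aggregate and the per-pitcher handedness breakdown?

Vs right-handers: Lindqvist 76/192 = 39.6%, Ramirez 4/16 = 25.0% → Lindqvist
Vs left-handers: Lindqvist 7/10 = 70.0%, Ramirez 132/226 = 58.4% → Lindqvist
Overall: Lindqvist 83/202 = 41.1%, Ramirez 136/242 = 56.2% → Ramirez
Lindqvist wins each pitcher group but Ramirez wins overall — the comparison reverses. Lindqvist's at-bats skew toward vs right-handers, which has a lower base rate.

Yes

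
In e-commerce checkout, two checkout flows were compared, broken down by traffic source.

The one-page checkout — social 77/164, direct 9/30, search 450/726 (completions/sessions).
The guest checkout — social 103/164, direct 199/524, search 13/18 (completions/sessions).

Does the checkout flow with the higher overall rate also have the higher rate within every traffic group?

Social: the one-page checkout 77/164 = 47.0%, the guest checkout 103/164 = 62.8% → the guest checkout
Direct: the one-page checkout 9/30 = 30.0%, the guest checkout 199/524 = 38.0% → the guest checkout
Search: the one-page checkout 450/726 = 62.0%, the guest checkout 13/18 = 72.2% → the guest checkout
Overall: the one-page checkout 536/920 = 58.3%, the guest checkout 315/706 = 44.6% → the one-page checkout
The guest checkout wins each traffic group but the one-page checkout wins overall — the comparison reverses. The guest checkout's sessions skew toward direct, which has a lower base rate.

No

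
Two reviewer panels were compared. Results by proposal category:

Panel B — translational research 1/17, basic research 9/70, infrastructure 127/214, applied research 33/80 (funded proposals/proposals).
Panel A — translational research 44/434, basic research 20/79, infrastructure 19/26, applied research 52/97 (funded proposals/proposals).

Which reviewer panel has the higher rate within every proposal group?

Panel A

Translational research: Panel B 1/17 = 5.9%, Panel A 44/434 = 10.1% → Panel A
Basic research: Panel B 9/70 = 12.9%, Panel A 20/79 = 25.3% → Panel A
Infrastructure: Panel B 127/214 = 59.3%, Panel A 19/26 = 73.1% → Panel A
Applied research: Panel B 33/80 = 41.2%, Panel A 52/97 = 53.6% → Panel A
Panel A has the higher rate in all 4 groups.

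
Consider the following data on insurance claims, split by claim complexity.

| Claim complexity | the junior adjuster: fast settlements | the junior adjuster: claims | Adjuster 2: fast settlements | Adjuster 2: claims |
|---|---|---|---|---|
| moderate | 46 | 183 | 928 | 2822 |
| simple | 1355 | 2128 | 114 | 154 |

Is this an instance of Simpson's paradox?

Yes

Moderate: the junior adjuster 46/183 = 25.1%, Adjuster 2 928/2822 = 32.9% → Adjuster 2
Simple: the junior adjuster 1355/2128 = 63.7%, Adjuster 2 114/154 = 74.0% → Adjuster 2
Overall: the junior adjuster 1401/2311 = 60.6%, Adjuster 2 1042/2976 = 35.0% → the junior adjuster
Adjuster 2 wins each claim group but the junior adjuster wins overall — the comparison reverses. Adjuster 2's claims skew toward moderate, which has a lower base rate.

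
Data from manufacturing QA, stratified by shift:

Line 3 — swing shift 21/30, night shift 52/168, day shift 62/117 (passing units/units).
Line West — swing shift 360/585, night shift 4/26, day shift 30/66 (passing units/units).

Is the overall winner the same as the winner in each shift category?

Swing shift: Line 3 21/30 = 70.0%, Line West 360/585 = 61.5% → Line 3
Night shift: Line 3 52/168 = 31.0%, Line West 4/26 = 15.4% → Line 3
Day shift: Line 3 62/117 = 53.0%, Line West 30/66 = 45.5% → Line 3
Overall: Line 3 135/315 = 42.9%, Line West 394/677 = 58.2% → Line West
Line 3 wins each shift group but Line West wins overall — the comparison reverses. Line 3's units skew toward night shift, which has a lower base rate.

No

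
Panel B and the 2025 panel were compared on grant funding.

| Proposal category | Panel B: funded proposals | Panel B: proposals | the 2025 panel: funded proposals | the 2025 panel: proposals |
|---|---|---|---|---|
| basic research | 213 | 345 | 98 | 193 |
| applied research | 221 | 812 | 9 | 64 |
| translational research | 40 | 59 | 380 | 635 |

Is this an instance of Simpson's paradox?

Yes

Basic research: Panel B 213/345 = 61.7%, the 2025 panel 98/193 = 50.8% → Panel B
Applied research: Panel B 221/812 = 27.2%, the 2025 panel 9/64 = 14.1% → Panel B
Translational research: Panel B 40/59 = 67.8%, the 2025 panel 380/635 = 59.8% → Panel B
Overall: Panel B 474/1216 = 39.0%, the 2025 panel 487/892 = 54.6% → the 2025 panel
Panel B wins each proposal group but the 2025 panel wins overall — the comparison reverses. Panel B's proposals skew toward applied research, which has a lower base rate.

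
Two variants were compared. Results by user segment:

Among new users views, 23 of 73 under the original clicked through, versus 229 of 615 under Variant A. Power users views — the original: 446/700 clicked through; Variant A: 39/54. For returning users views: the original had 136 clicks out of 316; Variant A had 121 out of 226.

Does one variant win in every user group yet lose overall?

New users: the original 23/73 = 31.5%, Variant A 229/615 = 37.2% → Variant A
Power users: the original 446/700 = 63.7%, Variant A 39/54 = 72.2% → Variant A
Returning users: the original 136/316 = 43.0%, Variant A 121/226 = 53.5% → Variant A
Overall: the original 605/1089 = 55.6%, Variant A 389/895 = 43.5% → the original
Variant A wins each user group but the original wins overall — the comparison reverses. Variant A's views skew toward new users, which has a lower base rate.

Yes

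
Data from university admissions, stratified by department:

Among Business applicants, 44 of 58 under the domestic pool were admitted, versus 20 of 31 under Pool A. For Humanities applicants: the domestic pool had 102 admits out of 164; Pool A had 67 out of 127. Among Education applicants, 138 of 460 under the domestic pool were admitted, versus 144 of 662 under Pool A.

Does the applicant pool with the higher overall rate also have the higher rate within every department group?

Business: the domestic pool 44/58 = 75.9%, Pool A 20/31 = 64.5% → the domestic pool
Humanities: the domestic pool 102/164 = 62.2%, Pool A 67/127 = 52.8% → the domestic pool
Education: the domestic pool 138/460 = 30.0%, Pool A 144/662 = 21.8% → the domestic pool
Overall: the domestic pool 284/682 = 41.6%, Pool A 231/820 = 28.2% → the domestic pool
The domestic pool wins overall and in every department group — no reversal.

Yes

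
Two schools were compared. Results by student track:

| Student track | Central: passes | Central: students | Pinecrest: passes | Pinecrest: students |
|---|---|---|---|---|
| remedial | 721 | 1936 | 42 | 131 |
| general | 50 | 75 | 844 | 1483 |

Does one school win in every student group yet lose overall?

Remedial: Central 721/1936 = 37.2%, Pinecrest 42/131 = 32.1% → Central
General: Central 50/75 = 66.7%, Pinecrest 844/1483 = 56.9% → Central
Overall: Central 771/2011 = 38.3%, Pinecrest 886/1614 = 54.9% → Pinecrest
Central wins each student group but Pinecrest wins overall — the comparison reverses. Central's students skew toward remedial, which has a lower base rate.

Yes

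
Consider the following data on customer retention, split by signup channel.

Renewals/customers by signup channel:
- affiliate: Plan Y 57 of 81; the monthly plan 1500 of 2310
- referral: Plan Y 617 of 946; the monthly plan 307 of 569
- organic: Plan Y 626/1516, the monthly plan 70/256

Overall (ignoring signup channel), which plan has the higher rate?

Affiliate: Plan Y 57/81 = 70.4%, the monthly plan 1500/2310 = 64.9% → Plan Y
Referral: Plan Y 617/946 = 65.2%, the monthly plan 307/569 = 54.0% → Plan Y
Organic: Plan Y 626/1516 = 41.3%, the monthly plan 70/256 = 27.3% → Plan Y
Overall: Plan Y 1300/2543 = 51.1%, the monthly plan 1877/3135 = 59.9% → the monthly plan
(Plan Y wins every signup group but the monthly plan wins overall — Plan Y's customers skew toward the low-rate organic group.)

the monthly plan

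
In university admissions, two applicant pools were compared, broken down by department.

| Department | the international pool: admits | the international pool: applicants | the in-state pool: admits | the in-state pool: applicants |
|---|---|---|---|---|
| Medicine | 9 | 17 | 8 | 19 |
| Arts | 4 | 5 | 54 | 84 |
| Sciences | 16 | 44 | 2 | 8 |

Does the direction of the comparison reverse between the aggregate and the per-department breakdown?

Yes

Medicine: the international pool 9/17 = 52.9%, the in-state pool 8/19 = 42.1% → the international pool
Arts: the international pool 4/5 = 80.0%, the in-state pool 54/84 = 64.3% → the international pool
Sciences: the international pool 16/44 = 36.4%, the in-state pool 2/8 = 25.0% → the international pool
Overall: the international pool 29/66 = 43.9%, the in-state pool 64/111 = 57.7% → the in-state pool
The international pool wins each department group but the in-state pool wins overall — the comparison reverses. The international pool's applicants skew toward Sciences, which has a lower base rate.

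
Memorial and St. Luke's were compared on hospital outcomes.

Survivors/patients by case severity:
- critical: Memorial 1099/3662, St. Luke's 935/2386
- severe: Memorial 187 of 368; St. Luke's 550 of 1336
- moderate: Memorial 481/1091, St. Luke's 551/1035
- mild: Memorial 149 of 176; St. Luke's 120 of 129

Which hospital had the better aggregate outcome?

Critical: Memorial 1099/3662 = 30.0%, St. Luke's 935/2386 = 39.2% → St. Luke's
Severe: Memorial 187/368 = 50.8%, St. Luke's 550/1336 = 41.2% → Memorial
Moderate: Memorial 481/1091 = 44.1%, St. Luke's 551/1035 = 53.2% → St. Luke's
Mild: Memorial 149/176 = 84.7%, St. Luke's 120/129 = 93.0% → St. Luke's
Overall: Memorial 1916/5297 = 36.2%, St. Luke's 2156/4886 = 44.1% → St. Luke's
(Neither sweeps every case group, but St. Luke's has the higher pooled rate.)

St. Luke's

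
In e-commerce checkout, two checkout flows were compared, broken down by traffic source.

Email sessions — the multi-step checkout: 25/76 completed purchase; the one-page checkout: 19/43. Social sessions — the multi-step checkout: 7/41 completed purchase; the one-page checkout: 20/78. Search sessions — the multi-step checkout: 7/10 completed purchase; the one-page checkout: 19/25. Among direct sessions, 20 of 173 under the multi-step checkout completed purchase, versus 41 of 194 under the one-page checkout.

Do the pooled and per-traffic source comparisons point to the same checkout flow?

Email: the multi-step checkout 25/76 = 32.9%, the one-page checkout 19/43 = 44.2% → the one-page checkout
Social: the multi-step checkout 7/41 = 17.1%, the one-page checkout 20/78 = 25.6% → the one-page checkout
Search: the multi-step checkout 7/10 = 70.0%, the one-page checkout 19/25 = 76.0% → the one-page checkout
Direct: the multi-step checkout 20/173 = 11.6%, the one-page checkout 41/194 = 21.1% → the one-page checkout
Overall: the multi-step checkout 59/300 = 19.7%, the one-page checkout 99/340 = 29.1% → the one-page checkout
The one-page checkout wins overall and in every traffic group — no reversal.

Yes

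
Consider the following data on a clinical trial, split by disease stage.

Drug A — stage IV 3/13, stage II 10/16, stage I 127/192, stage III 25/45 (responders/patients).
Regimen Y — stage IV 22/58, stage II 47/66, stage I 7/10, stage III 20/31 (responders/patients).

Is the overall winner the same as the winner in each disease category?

Stage IV: Drug A 3/13 = 23.1%, Regimen Y 22/58 = 37.9% → Regimen Y
Stage II: Drug A 10/16 = 62.5%, Regimen Y 47/66 = 71.2% → Regimen Y
Stage I: Drug A 127/192 = 66.1%, Regimen Y 7/10 = 70.0% → Regimen Y
Stage III: Drug A 25/45 = 55.6%, Regimen Y 20/31 = 64.5% → Regimen Y
Overall: Drug A 165/266 = 62.0%, Regimen Y 96/165 = 58.2% → Drug A
Regimen Y wins each disease group but Drug A wins overall — the comparison reverses. Regimen Y's patients skew toward stage IV, which has a lower base rate.

No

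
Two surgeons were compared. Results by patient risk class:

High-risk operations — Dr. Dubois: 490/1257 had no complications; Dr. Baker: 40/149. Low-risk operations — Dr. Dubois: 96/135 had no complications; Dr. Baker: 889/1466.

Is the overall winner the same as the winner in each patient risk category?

High-risk: Dr. Dubois 490/1257 = 39.0%, Dr. Baker 40/149 = 26.8% → Dr. Dubois
Low-risk: Dr. Dubois 96/135 = 71.1%, Dr. Baker 889/1466 = 60.6% → Dr. Dubois
Overall: Dr. Dubois 586/1392 = 42.1%, Dr. Baker 929/1615 = 57.5% → Dr. Baker
Dr. Dubois wins each patient risk group but Dr. Baker wins overall — the comparison reverses. Dr. Dubois's operations skew toward high-risk, which has a lower base rate.

No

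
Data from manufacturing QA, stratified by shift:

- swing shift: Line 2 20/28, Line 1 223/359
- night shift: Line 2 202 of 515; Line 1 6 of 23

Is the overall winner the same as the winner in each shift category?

Swing shift: Line 2 20/28 = 71.4%, Line 1 223/359 = 62.1% → Line 2
Night shift: Line 2 202/515 = 39.2%, Line 1 6/23 = 26.1% → Line 2
Overall: Line 2 222/543 = 40.9%, Line 1 229/382 = 59.9% → Line 1
Line 2 wins each shift group but Line 1 wins overall — the comparison reverses. Line 2's units skew toward night shift, which has a lower base rate.

No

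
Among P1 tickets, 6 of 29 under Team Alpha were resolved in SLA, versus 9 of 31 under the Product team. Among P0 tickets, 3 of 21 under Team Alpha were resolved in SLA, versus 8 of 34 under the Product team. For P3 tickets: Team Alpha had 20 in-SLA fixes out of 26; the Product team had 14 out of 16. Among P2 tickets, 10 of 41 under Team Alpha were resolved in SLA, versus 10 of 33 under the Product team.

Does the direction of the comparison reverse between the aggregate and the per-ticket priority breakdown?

No

P1: Team Alpha 6/29 = 20.7%, the Product team 9/31 = 29.0% → the Product team
P0: Team Alpha 3/21 = 14.3%, the Product team 8/34 = 23.5% → the Product team
P3: Team Alpha 20/26 = 76.9%, the Product team 14/16 = 87.5% → the Product team
P2: Team Alpha 10/41 = 24.4%, the Product team 10/33 = 30.3% → the Product team
Overall: Team Alpha 39/117 = 33.3%, the Product team 41/114 = 36.0% → the Product team
The Product team wins overall and in every ticket group — no reversal.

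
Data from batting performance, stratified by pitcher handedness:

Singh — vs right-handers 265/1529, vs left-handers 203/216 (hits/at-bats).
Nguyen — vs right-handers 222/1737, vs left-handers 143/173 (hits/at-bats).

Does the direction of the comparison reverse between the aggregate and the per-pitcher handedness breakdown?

Vs right-handers: Singh 265/1529 = 17.3%, Nguyen 222/1737 = 12.8% → Singh
Vs left-handers: Singh 203/216 = 94.0%, Nguyen 143/173 = 82.7% → Singh
Overall: Singh 468/1745 = 26.8%, Nguyen 365/1910 = 19.1% → Singh
Singh wins overall and in every pitcher group — no reversal.

No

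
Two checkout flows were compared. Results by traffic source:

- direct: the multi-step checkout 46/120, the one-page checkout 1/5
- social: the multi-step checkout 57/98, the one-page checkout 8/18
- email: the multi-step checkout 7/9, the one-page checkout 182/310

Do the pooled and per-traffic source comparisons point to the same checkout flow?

Direct: the multi-step checkout 46/120 = 38.3%, the one-page checkout 1/5 = 20.0% → the multi-step checkout
Social: the multi-step checkout 57/98 = 58.2%, the one-page checkout 8/18 = 44.4% → the multi-step checkout
Email: the multi-step checkout 7/9 = 77.8%, the one-page checkout 182/310 = 58.7% → the multi-step checkout
Overall: the multi-step checkout 110/227 = 48.5%, the one-page checkout 191/333 = 57.4% → the one-page checkout
The multi-step checkout wins each traffic group but the one-page checkout wins overall — the comparison reverses. The multi-step checkout's sessions skew toward direct, which has a lower base rate.

No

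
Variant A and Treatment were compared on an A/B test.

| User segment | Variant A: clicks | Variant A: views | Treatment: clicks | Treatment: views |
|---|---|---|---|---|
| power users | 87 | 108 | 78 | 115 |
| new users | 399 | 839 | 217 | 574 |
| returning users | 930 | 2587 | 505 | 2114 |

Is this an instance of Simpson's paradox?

No

Power users: Variant A 87/108 = 80.6%, Treatment 78/115 = 67.8% → Variant A
New users: Variant A 399/839 = 47.6%, Treatment 217/574 = 37.8% → Variant A
Returning users: Variant A 930/2587 = 35.9%, Treatment 505/2114 = 23.9% → Variant A
Overall: Variant A 1416/3534 = 40.1%, Treatment 800/2803 = 28.5% → Variant A
Variant A wins overall and in every user group — no reversal.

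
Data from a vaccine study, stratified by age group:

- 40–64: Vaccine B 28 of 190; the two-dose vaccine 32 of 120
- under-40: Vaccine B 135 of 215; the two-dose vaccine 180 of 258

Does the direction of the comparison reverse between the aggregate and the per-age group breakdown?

40–64: Vaccine B 28/190 = 14.7%, the two-dose vaccine 32/120 = 26.7% → the two-dose vaccine
Under-40: Vaccine B 135/215 = 62.8%, the two-dose vaccine 180/258 = 69.8% → the two-dose vaccine
Overall: Vaccine B 163/405 = 40.2%, the two-dose vaccine 212/378 = 56.1% → the two-dose vaccine
The two-dose vaccine wins overall and in every age group — no reversal.

No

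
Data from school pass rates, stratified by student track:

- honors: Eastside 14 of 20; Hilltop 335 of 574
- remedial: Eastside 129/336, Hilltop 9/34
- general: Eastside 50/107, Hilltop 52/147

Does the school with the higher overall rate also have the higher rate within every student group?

No

Honors: Eastside 14/20 = 70.0%, Hilltop 335/574 = 58.4% → Eastside
Remedial: Eastside 129/336 = 38.4%, Hilltop 9/34 = 26.5% → Eastside
General: Eastside 50/107 = 46.7%, Hilltop 52/147 = 35.4% → Eastside
Overall: Eastside 193/463 = 41.7%, Hilltop 396/755 = 52.5% → Hilltop
Eastside wins each student group but Hilltop wins overall — the comparison reverses. Eastside's students skew toward remedial, which has a lower base rate.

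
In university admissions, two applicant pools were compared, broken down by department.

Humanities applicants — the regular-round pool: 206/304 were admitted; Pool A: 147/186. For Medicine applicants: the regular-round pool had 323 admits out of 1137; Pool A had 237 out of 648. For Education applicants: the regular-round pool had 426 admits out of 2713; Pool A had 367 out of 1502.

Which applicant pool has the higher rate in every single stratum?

Pool A

Humanities: the regular-round pool 206/304 = 67.8%, Pool A 147/186 = 79.0% → Pool A
Medicine: the regular-round pool 323/1137 = 28.4%, Pool A 237/648 = 36.6% → Pool A
Education: the regular-round pool 426/2713 = 15.7%, Pool A 367/1502 = 24.4% → Pool A
Pool A has the higher rate in all 3 groups.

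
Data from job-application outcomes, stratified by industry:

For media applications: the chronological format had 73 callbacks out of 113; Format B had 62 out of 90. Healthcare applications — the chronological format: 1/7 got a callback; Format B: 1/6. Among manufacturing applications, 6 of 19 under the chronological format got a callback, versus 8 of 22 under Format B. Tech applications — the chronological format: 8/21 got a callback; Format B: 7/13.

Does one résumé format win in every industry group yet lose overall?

No

Media: the chronological format 73/113 = 64.6%, Format B 62/90 = 68.9% → Format B
Healthcare: the chronological format 1/7 = 14.3%, Format B 1/6 = 16.7% → Format B
Manufacturing: the chronological format 6/19 = 31.6%, Format B 8/22 = 36.4% → Format B
Tech: the chronological format 8/21 = 38.1%, Format B 7/13 = 53.8% → Format B
Overall: the chronological format 88/160 = 55.0%, Format B 78/131 = 59.5% → Format B
Format B wins overall and in every industry group — no reversal.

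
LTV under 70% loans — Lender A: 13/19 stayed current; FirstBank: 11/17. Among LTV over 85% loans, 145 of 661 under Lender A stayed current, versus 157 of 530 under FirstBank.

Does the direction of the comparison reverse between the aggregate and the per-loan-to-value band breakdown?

No

LTV under 70%: Lender A 13/19 = 68.4%, FirstBank 11/17 = 64.7% → Lender A
LTV over 85%: Lender A 145/661 = 21.9%, FirstBank 157/530 = 29.6% → FirstBank
Overall: Lender A 158/680 = 23.2%, FirstBank 168/547 = 30.7% → FirstBank
Neither sweeps: Lender A wins 1 of 2 groups, FirstBank wins 1. FirstBank wins overall but not every group — no Simpson reversal.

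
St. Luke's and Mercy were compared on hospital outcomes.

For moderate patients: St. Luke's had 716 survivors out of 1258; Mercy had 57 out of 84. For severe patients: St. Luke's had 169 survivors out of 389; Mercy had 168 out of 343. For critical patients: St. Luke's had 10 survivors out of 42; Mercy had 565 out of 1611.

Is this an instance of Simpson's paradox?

Yes

Moderate: St. Luke's 716/1258 = 56.9%, Mercy 57/84 = 67.9% → Mercy
Severe: St. Luke's 169/389 = 43.4%, Mercy 168/343 = 49.0% → Mercy
Critical: St. Luke's 10/42 = 23.8%, Mercy 565/1611 = 35.1% → Mercy
Overall: St. Luke's 895/1689 = 53.0%, Mercy 790/2038 = 38.8% → St. Luke's
Mercy wins each case group but St. Luke's wins overall — the comparison reverses. Mercy's patients skew toward critical, which has a lower base rate.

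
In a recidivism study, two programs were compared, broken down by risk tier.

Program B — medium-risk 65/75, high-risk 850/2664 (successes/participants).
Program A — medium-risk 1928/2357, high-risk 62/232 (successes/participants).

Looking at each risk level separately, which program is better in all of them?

Medium-risk: Program B 65/75 = 86.7%, Program A 1928/2357 = 81.8% → Program B
High-risk: Program B 850/2664 = 31.9%, Program A 62/232 = 26.7% → Program B
Program B has the higher rate in both groups.

Program B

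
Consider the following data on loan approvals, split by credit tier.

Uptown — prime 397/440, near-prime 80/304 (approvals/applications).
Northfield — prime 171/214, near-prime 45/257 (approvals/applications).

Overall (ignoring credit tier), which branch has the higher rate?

Prime: Uptown 397/440 = 90.2%, Northfield 171/214 = 79.9% → Uptown
Near-prime: Uptown 80/304 = 26.3%, Northfield 45/257 = 17.5% → Uptown
Overall: Uptown 477/744 = 64.1%, Northfield 216/471 = 45.9% → Uptown

Uptown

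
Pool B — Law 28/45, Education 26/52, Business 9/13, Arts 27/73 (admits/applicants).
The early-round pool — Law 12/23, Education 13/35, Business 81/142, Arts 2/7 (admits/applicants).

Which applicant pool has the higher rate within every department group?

Pool B

Law: Pool B 28/45 = 62.2%, the early-round pool 12/23 = 52.2% → Pool B
Education: Pool B 26/52 = 50.0%, the early-round pool 13/35 = 37.1% → Pool B
Business: Pool B 9/13 = 69.2%, the early-round pool 81/142 = 57.0% → Pool B
Arts: Pool B 27/73 = 37.0%, the early-round pool 2/7 = 28.6% → Pool B
Pool B has the higher rate in all 4 groups.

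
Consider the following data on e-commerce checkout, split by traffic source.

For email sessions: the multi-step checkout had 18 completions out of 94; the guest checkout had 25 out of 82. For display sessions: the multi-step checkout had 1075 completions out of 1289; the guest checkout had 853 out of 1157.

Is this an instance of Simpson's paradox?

No

Email: the multi-step checkout 18/94 = 19.1%, the guest checkout 25/82 = 30.5% → the guest checkout
Display: the multi-step checkout 1075/1289 = 83.4%, the guest checkout 853/1157 = 73.7% → the multi-step checkout
Overall: the multi-step checkout 1093/1383 = 79.0%, the guest checkout 878/1239 = 70.9% → the multi-step checkout
Neither sweeps: the multi-step checkout wins 1 of 2 groups, the guest checkout wins 1. The multi-step checkout wins overall but not every group — no Simpson reversal.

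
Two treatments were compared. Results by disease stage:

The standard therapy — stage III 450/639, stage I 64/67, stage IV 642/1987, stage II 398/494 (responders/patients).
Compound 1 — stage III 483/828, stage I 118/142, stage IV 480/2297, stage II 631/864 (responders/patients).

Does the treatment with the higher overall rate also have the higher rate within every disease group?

Stage III: the standard therapy 450/639 = 70.4%, Compound 1 483/828 = 58.3% → the standard therapy
Stage I: the standard therapy 64/67 = 95.5%, Compound 1 118/142 = 83.1% → the standard therapy
Stage IV: the standard therapy 642/1987 = 32.3%, Compound 1 480/2297 = 20.9% → the standard therapy
Stage II: the standard therapy 398/494 = 80.6%, Compound 1 631/864 = 73.0% → the standard therapy
Overall: the standard therapy 1554/3187 = 48.8%, Compound 1 1712/4131 = 41.4% → the standard therapy
The standard therapy wins overall and in every disease group — no reversal.

Yes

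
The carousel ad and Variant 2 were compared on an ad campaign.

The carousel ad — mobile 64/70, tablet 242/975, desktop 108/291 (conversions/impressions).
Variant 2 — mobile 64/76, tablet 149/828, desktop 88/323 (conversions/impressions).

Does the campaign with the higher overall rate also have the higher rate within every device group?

Mobile: the carousel ad 64/70 = 91.4%, Variant 2 64/76 = 84.2% → the carousel ad
Tablet: the carousel ad 242/975 = 24.8%, Variant 2 149/828 = 18.0% → the carousel ad
Desktop: the carousel ad 108/291 = 37.1%, Variant 2 88/323 = 27.2% → the carousel ad
Overall: the carousel ad 414/1336 = 31.0%, Variant 2 301/1227 = 24.5% → the carousel ad
The carousel ad wins overall and in every device group — no reversal.

Yes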